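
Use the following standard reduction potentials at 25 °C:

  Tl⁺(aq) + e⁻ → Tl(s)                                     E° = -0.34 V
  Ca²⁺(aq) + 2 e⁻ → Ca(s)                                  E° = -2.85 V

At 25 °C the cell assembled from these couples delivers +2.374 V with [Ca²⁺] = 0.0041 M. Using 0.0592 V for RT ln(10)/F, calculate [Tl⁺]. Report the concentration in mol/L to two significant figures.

Tl⁺/Tl is the cathode, Ca²⁺/Ca the anode: E°cell = +2.51 V, n = 2.
Overall reaction: 2 Tl⁺(aq) + Ca(s) → 2 Tl(s) + Ca²⁺(aq); Q = [Ca²⁺]^1/[Tl⁺]^2.
From E = E° − (0.0592/n) log Q: log Q = (E° − E)·n/0.0592 = (+2.51 − (+2.374))·2/0.0592 = 4.5946.
So 2·log[Tl⁺] = 1·log(0.0041) − log Q = -2.3872 − (4.5946) = -6.9818; log[Tl⁺] = -6.9818 / 2 = -3.4909; [Tl⁺] = 10^(-3.4909) ≈ 0.00032 M.

0.00032 M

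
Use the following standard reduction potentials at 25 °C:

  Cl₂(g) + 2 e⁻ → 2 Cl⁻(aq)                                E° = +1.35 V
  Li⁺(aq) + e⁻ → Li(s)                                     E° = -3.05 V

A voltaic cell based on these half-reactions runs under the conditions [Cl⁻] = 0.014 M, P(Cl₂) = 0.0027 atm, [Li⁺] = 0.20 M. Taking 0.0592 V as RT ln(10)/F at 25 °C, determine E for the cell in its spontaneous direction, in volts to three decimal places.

+4.475 V

Cl₂/Cl⁻ is the cathode (higher E°), Li⁺/Li the anode: E°cell = +1.35 − (-3.05) = +4.40 V, n = 2.
Overall: Cl₂(g) + 2 Li(s) → 2 Cl⁻(aq) + 2 Li⁺(aq)
Q = [Cl⁻]^2·[Li⁺]^2 / (P(Cl₂)); log Q = -2.537.
E = E° − (0.0592/n) log Q = +4.40 − (0.0592/2)(-2.537) = +4.475 V.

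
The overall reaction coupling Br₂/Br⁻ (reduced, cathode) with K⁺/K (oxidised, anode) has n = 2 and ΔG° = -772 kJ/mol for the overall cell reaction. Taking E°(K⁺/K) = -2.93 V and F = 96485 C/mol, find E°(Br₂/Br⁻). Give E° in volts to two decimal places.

E°cell = −ΔG°/(nF) = −(-772×10³)/((2)(96485)) = +4.001 V.
Since Br₂/Br⁻ is the cathode and K⁺/K the anode, E°cell = E°(Br₂/Br⁻) − E°(K⁺/K).
So E°(Br₂/Br⁻) = E°cell + E°(K⁺/K) = +4.001 + (-2.93) = +1.07 V.

+1.07 V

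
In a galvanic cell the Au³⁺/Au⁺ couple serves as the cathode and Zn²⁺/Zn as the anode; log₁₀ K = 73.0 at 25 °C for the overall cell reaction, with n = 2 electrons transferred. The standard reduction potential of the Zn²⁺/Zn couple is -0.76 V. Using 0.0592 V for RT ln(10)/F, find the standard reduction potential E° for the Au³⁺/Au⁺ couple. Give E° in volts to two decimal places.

E°cell = (0.0592/n)·log K = (0.0592/2)(73.0) = +2.161 V.
Since Au³⁺/Au⁺ is the cathode and Zn²⁺/Zn the anode, E°cell = E°(Au³⁺/Au⁺) − E°(Zn²⁺/Zn).
So E°(Au³⁺/Au⁺) = E°cell + E°(Zn²⁺/Zn) = +2.161 + (-0.76) = +1.40 V.

+1.40 V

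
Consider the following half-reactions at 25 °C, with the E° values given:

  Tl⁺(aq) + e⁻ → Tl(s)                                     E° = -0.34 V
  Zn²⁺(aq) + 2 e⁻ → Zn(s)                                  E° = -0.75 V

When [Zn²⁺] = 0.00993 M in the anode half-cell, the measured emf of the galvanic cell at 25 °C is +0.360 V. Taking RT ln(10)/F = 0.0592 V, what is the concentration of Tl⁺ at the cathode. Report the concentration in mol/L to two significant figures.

Tl⁺/Tl is the cathode, Zn²⁺/Zn the anode: E°cell = +0.41 V, n = 2.
Overall reaction: 2 Tl⁺(aq) + Zn(s) → 2 Tl(s) + Zn²⁺(aq); Q = [Zn²⁺]^1/[Tl⁺]^2.
From E = E° − (0.0592/n) log Q: log Q = (E° − E)·n/0.0592 = (+0.41 − (+0.360))·2/0.0592 = 1.6892.
So 2·log[Tl⁺] = 1·log(0.00993) − log Q = -2.0031 − (1.6892) = -3.6923; log[Tl⁺] = -3.6923 / 2 = -1.8461; [Tl⁺] = 10^(-1.8461) ≈ 0.014 M.

0.014 M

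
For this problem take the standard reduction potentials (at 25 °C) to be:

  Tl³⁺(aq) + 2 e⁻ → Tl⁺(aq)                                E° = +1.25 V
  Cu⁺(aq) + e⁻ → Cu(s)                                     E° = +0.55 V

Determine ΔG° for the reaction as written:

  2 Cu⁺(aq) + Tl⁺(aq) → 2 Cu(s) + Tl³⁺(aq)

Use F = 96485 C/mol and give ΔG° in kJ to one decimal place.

+135.1 kJ

As written, Cu⁺/Cu is reduced (cathode) and Tl³⁺/Tl⁺ is oxidised (anode), so E°cell = (+0.55) − (+1.25) = -0.70 V.
Balancing electrons gives n = 2.
ΔG° = −nFE° = −(2)(96485)(-0.70) = 135,079 J = +135.1 kJ.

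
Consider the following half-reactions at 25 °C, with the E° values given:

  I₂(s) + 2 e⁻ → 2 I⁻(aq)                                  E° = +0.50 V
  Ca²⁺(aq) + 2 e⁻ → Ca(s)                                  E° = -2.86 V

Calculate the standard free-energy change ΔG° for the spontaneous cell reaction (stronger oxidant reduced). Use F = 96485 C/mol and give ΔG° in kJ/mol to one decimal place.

-648.4 kJ/mol

I₂/I⁻ (E° = +0.50 V) is the cathode; Ca²⁺/Ca (E° = -2.86 V) is the anode, so E°cell = +3.36 V.
Balancing electrons gives n = 2 (lcm of 2 and 2).
ΔG° = −nFE° = −(2)(96485)(+3.36) = -648,379 J = -648.4 kJ/mol.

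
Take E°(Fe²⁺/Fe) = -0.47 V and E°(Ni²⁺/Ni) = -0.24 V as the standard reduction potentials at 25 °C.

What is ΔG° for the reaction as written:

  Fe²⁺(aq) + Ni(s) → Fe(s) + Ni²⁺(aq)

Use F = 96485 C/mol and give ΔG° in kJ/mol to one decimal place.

+44.4 kJ/mol

As written, Fe²⁺/Fe is reduced (cathode) and Ni²⁺/Ni is oxidised (anode), so E°cell = (-0.47) − (-0.24) = -0.23 V.
Balancing electrons gives n = 2.
ΔG° = −nFE° = −(2)(96485)(-0.23) = 44,383 J = +44.4 kJ/mol.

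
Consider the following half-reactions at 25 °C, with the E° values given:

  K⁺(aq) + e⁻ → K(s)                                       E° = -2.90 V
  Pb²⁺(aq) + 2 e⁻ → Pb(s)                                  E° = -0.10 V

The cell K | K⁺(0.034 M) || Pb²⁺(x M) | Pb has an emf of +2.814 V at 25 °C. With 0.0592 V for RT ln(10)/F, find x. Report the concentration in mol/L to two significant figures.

Pb²⁺/Pb is the cathode, K⁺/K the anode: E°cell = +2.80 V, n = 2.
Overall reaction: Pb²⁺(aq) + 2 K(s) → Pb(s) + 2 K⁺(aq); Q = [K⁺]^2/[Pb²⁺]^1.
From E = E° − (0.0592/n) log Q: log Q = (E° − E)·n/0.0592 = (+2.80 − (+2.814))·2/0.0592 = -0.4730.
So 1·log[Pb²⁺] = 2·log(0.034) − log Q = -2.9370 − (-0.4730) = -2.4640; [Pb²⁺] = 10^(-2.4640) ≈ 0.0034 M.

0.0034 M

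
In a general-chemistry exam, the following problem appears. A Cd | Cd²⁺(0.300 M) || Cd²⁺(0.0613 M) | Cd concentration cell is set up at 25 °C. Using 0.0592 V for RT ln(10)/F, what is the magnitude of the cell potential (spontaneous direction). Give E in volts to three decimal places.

For a concentration cell E°cell = 0. The 0.300 M side is the cathode (reduction is favoured where [Cd²⁺] is higher).
With n = 2, E = −(0.0592/2) log([Cd²⁺]ₐₙ/[Cd²⁺]꜀ₐₜ) = −(0.0592/2) log(0.0613/0.3) = −(0.0592/2)(-0.690) = +0.020 V.

+0.020 V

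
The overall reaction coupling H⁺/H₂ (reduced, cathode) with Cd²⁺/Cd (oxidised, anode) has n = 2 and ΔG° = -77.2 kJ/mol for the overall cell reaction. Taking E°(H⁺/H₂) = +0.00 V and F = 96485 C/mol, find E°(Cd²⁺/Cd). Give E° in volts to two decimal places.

E°cell = −ΔG°/(nF) = −(-77.2×10³)/((2)(96485)) = +0.400 V.
Since H⁺/H₂ is the cathode and Cd²⁺/Cd the anode, E°cell = E°(H⁺/H₂) − E°(Cd²⁺/Cd).
So E°(Cd²⁺/Cd) = E°(H⁺/H₂) − E°cell = (+0.00) − (+0.400) = -0.40 V.

-0.40 V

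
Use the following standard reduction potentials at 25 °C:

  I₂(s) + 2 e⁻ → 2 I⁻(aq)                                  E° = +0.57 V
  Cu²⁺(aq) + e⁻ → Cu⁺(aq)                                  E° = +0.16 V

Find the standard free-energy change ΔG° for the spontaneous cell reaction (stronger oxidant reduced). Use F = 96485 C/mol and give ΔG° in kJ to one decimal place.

I₂/I⁻ (E° = +0.57 V) is the cathode; Cu²⁺/Cu⁺ (E° = +0.16 V) is the anode, so E°cell = +0.41 V.
Balancing electrons gives n = 2 (lcm of 2 and 1).
ΔG° = −nFE° = −(2)(96485)(+0.41) = -79,118 J = -79.1 kJ.

-79.1 kJ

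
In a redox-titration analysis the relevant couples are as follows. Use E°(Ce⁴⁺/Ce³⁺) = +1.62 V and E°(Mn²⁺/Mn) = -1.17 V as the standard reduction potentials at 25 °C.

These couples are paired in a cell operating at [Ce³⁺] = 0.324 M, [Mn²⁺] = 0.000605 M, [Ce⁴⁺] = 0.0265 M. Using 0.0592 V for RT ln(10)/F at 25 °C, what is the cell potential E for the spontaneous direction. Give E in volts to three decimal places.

Ce⁴⁺/Ce³⁺ is the cathode (higher E°), Mn²⁺/Mn the anode: E°cell = +1.62 − (-1.17) = +2.79 V, n = 2.
Overall: 2 Ce⁴⁺(aq) + Mn(s) → 2 Ce³⁺(aq) + Mn²⁺(aq)
Q = [Ce³⁺]^2·[Mn²⁺] / ([Ce⁴⁺]^2); log Q = -1.044.
E = E° − (0.0592/n) log Q = +2.79 − (0.0592/2)(-1.044) = +2.821 V.

+2.821 V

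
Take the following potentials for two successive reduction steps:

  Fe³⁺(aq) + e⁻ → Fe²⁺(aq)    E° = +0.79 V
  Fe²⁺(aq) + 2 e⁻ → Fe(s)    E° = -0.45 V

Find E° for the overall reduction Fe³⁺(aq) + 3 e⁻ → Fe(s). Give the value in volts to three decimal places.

Standard free energies of sequential steps add: ΔG°₃ = ΔG°₁ + ΔG°₂, so n₃E°₃ = n₁E°₁ + n₂E°₂.
E°₃ = (1×+0.79 + 2×-0.45) / 3 = (-0.110) / 3 = -0.037 V.

-0.037 V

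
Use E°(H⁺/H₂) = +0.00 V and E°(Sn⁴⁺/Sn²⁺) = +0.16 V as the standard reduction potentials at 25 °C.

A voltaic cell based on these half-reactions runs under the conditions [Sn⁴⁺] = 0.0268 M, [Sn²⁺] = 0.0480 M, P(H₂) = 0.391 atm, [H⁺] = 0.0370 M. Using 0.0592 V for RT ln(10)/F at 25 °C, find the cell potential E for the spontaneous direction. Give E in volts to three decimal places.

+0.225 V

Sn⁴⁺/Sn²⁺ is the cathode (higher E°), H⁺/H₂ the anode: E°cell = +0.16 − (+0.00) = +0.16 V, n = 2.
Overall: Sn⁴⁺(aq) + H₂(g) → Sn²⁺(aq) + 2 H⁺(aq)
Q = [Sn²⁺]·[H⁺]^2 / ([Sn⁴⁺]·P(H₂)); log Q = -2.203.
E = E° − (0.0592/n) log Q = +0.16 − (0.0592/2)(-2.203) = +0.225 V.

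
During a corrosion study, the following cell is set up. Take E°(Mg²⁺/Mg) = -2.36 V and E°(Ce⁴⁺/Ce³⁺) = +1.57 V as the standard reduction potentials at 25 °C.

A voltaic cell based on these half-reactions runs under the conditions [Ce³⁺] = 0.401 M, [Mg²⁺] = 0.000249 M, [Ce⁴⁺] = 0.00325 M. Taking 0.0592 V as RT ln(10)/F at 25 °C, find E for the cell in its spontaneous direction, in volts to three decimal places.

+3.913 V

Ce⁴⁺/Ce³⁺ is the cathode (higher E°), Mg²⁺/Mg the anode: E°cell = +1.57 − (-2.36) = +3.93 V, n = 2.
Overall: 2 Ce⁴⁺(aq) + Mg(s) → 2 Ce³⁺(aq) + Mg²⁺(aq)
Q = [Ce³⁺]^2·[Mg²⁺] / ([Ce⁴⁺]^2); log Q = 0.579.
E = E° − (0.0592/n) log Q = +3.93 − (0.0592/2)(0.579) = +3.913 V.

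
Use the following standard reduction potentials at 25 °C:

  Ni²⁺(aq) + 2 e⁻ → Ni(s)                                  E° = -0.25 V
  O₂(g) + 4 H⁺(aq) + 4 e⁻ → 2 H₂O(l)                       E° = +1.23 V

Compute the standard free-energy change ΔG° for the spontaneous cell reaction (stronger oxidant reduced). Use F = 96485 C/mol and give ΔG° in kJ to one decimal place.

-571.2 kJ

O₂/H₂O (E° = +1.23 V) is the cathode; Ni²⁺/Ni (E° = -0.25 V) is the anode, so E°cell = +1.48 V.
Balancing electrons gives n = 4 (lcm of 4 and 2).
ΔG° = −nFE° = −(4)(96485)(+1.48) = -571,191 J = -571.2 kJ.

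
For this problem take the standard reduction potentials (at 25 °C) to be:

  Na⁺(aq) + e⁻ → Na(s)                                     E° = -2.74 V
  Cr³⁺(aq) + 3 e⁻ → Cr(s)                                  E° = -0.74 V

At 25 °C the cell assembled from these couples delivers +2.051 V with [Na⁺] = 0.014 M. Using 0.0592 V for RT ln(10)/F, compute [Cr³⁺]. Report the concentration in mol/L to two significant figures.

Cr³⁺/Cr is the cathode, Na⁺/Na the anode: E°cell = +2.00 V, n = 3.
Overall reaction: Cr³⁺(aq) + 3 Na(s) → Cr(s) + 3 Na⁺(aq); Q = [Na⁺]^3/[Cr³⁺]^1.
From E = E° − (0.0592/n) log Q: log Q = (E° − E)·n/0.0592 = (+2.00 − (+2.051))·3/0.0592 = -2.5845.
So 1·log[Cr³⁺] = 3·log(0.014) − log Q = -5.5616 − (-2.5845) = -2.9771; [Cr³⁺] = 10^(-2.9771) ≈ 0.0011 M.

0.0011 M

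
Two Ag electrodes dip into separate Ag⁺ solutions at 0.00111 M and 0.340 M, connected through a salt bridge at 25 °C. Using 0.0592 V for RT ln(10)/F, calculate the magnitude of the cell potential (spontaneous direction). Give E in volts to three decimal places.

For a concentration cell E°cell = 0. The 0.340 M side is the cathode (reduction is favoured where [Ag⁺] is higher).
With n = 1, E = −(0.0592/1) log([Ag⁺]ₐₙ/[Ag⁺]꜀ₐₜ) = −(0.0592/1) log(0.00111/0.34) = −(0.0592/1)(-2.486) = +0.147 V.

+0.147 V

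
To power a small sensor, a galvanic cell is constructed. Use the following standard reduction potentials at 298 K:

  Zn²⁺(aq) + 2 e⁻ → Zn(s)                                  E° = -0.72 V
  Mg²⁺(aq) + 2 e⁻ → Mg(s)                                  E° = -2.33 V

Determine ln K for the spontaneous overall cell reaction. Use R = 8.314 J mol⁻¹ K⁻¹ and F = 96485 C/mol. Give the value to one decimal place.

125.4

Cathode: Zn²⁺/Zn; anode: Mg²⁺/Mg. E°cell = (-0.72) − (-2.33) = +1.61 V, with n = 2.
ΔG° = −nFE° = −RT ln K, so ln K = nFE°/(RT) = (2)(96485)(+1.61) / ((8.314)(298)) = 125.398.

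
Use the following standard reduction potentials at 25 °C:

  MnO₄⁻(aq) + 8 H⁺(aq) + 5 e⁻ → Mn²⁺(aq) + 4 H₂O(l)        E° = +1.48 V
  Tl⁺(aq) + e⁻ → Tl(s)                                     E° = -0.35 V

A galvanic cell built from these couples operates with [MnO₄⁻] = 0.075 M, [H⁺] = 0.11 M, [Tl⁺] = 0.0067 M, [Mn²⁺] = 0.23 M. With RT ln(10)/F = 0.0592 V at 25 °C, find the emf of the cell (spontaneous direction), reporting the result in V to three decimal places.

+1.862 V

MnO₄⁻/Mn²⁺ is the cathode (higher E°), Tl⁺/Tl the anode: E°cell = +1.48 − (-0.35) = +1.83 V, n = 5.
Overall: MnO₄⁻(aq) + 8 H⁺(aq) + 5 Tl(s) → Mn²⁺(aq) + 4 H₂O(l) + 5 Tl⁺(aq)
Q = [Mn²⁺]·[Tl⁺]^5 / ([MnO₄⁻]·[H⁺]^8); log Q = -2.714.
E = E° − (0.0592/n) log Q = +1.83 − (0.0592/5)(-2.714) = +1.862 V.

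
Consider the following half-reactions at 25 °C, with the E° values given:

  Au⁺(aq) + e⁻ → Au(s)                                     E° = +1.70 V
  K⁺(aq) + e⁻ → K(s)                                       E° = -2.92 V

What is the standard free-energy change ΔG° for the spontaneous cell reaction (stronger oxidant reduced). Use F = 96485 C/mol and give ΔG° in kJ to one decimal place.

-445.8 kJ

Au⁺/Au (E° = +1.70 V) is the cathode; K⁺/K (E° = -2.92 V) is the anode, so E°cell = +4.62 V.
Balancing electrons gives n = 1 (lcm of 1 and 1).
ΔG° = −nFE° = −(1)(96485)(+4.62) = -445,761 J = -445.8 kJ.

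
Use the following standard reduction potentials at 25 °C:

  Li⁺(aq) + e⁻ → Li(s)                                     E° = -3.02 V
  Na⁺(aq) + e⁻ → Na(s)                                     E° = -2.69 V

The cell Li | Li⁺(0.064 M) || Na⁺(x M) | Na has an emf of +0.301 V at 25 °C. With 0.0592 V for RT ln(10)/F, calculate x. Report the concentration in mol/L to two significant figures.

Na⁺/Na is the cathode, Li⁺/Li the anode: E°cell = +0.33 V, n = 1.
Overall reaction: Na⁺(aq) + Li(s) → Na(s) + Li⁺(aq); Q = [Li⁺]^1/[Na⁺]^1.
From E = E° − (0.0592/n) log Q: log Q = (E° − E)·n/0.0592 = (+0.33 − (+0.301))·1/0.0592 = 0.4899.
So 1·log[Na⁺] = 1·log(0.064) − log Q = -1.1938 − (0.4899) = -1.6837; [Na⁺] = 10^(-1.6837) ≈ 0.021 M.

0.021 M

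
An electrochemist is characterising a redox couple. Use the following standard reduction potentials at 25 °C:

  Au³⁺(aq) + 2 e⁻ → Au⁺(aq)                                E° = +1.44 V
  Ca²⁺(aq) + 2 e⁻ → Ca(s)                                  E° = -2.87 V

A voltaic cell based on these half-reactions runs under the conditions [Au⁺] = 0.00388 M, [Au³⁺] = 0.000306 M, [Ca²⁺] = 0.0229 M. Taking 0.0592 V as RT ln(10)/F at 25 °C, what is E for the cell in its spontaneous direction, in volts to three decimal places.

Au³⁺/Au⁺ is the cathode (higher E°), Ca²⁺/Ca the anode: E°cell = +1.44 − (-2.87) = +4.31 V, n = 2.
Overall: Au³⁺(aq) + Ca(s) → Au⁺(aq) + Ca²⁺(aq)
Q = [Au⁺]·[Ca²⁺] / ([Au³⁺]); log Q = -0.537.
E = E° − (0.0592/n) log Q = +4.31 − (0.0592/2)(-0.537) = +4.326 V.

+4.326 V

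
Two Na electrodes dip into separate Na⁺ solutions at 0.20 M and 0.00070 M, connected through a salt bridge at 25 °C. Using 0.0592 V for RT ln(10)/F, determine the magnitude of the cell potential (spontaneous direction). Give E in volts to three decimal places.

For a concentration cell E°cell = 0. The 0.20 M side is the cathode (reduction is favoured where [Na⁺] is higher).
With n = 1, E = −(0.0592/1) log([Na⁺]ₐₙ/[Na⁺]꜀ₐₜ) = −(0.0592/1) log(0.0007/0.2) = −(0.0592/1)(-2.456) = +0.145 V.

+0.145 V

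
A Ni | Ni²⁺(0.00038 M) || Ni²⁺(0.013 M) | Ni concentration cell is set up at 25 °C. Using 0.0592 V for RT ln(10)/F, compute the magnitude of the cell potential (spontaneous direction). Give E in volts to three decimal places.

For a concentration cell E°cell = 0. The 0.013 M side is the cathode (reduction is favoured where [Ni²⁺] is higher).
With n = 2, E = −(0.0592/2) log([Ni²⁺]ₐₙ/[Ni²⁺]꜀ₐₜ) = −(0.0592/2) log(0.00038/0.013) = −(0.0592/2)(-1.534) = +0.045 V.

+0.045 V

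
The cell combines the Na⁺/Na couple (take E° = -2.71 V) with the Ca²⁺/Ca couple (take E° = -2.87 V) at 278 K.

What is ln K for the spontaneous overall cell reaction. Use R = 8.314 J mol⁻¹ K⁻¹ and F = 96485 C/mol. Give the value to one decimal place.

13.4

Cathode: Na⁺/Na; anode: Ca²⁺/Ca. E°cell = (-2.71) − (-2.87) = +0.16 V, with n = 2.
ΔG° = −nFE° = −RT ln K, so ln K = nFE°/(RT) = (2)(96485)(+0.16) / ((8.314)(278)) = 13.358.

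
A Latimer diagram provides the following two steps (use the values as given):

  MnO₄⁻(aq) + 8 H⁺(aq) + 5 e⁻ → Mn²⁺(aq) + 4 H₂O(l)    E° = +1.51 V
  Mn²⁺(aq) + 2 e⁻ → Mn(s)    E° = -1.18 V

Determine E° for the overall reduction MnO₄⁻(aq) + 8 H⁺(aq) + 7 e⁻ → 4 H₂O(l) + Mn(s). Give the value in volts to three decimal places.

+0.741 V

Standard free energies of sequential steps add: ΔG°₃ = ΔG°₁ + ΔG°₂, so n₃E°₃ = n₁E°₁ + n₂E°₂.
E°₃ = (5×+1.51 + 2×-1.18) / 7 = (+5.190) / 7 = +0.741 V.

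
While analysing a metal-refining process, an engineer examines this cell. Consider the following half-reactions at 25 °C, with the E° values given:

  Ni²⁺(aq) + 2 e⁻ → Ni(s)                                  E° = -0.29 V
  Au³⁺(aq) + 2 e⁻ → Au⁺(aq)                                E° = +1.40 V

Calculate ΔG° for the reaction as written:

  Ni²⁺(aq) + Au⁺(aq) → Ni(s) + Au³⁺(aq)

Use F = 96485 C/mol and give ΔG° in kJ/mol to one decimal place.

+326.1 kJ/mol

As written, Ni²⁺/Ni is reduced (cathode) and Au³⁺/Au⁺ is oxidised (anode), so E°cell = (-0.29) − (+1.40) = -1.69 V.
Balancing electrons gives n = 2.
ΔG° = −nFE° = −(2)(96485)(-1.69) = 326,119 J = +326.1 kJ/mol.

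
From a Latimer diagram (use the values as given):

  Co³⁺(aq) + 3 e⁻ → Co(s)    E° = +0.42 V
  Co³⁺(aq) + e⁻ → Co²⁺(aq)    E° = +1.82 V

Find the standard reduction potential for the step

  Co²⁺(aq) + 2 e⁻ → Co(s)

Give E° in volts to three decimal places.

-0.280 V

Sequential free energies add, so n₃E°₃ = n₁E°₁ + n₂E°₂.
With n₃ = 3, and the known step contributing 1×(+1.82) V, the unknown satisfies 2·E° = 3×(+0.42) − 1×(+1.82) = -0.560.
E° = -0.560 / 2 = -0.280 V.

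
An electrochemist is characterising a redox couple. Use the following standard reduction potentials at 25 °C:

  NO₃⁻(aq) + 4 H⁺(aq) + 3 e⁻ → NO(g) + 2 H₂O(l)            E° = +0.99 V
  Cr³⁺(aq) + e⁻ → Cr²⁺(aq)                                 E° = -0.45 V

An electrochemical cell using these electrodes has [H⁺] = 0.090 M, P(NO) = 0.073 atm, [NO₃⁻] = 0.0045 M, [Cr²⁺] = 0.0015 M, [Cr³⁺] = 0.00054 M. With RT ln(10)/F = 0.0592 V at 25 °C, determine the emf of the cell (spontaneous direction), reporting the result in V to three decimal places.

NO₃⁻/NO is the cathode (higher E°), Cr³⁺/Cr²⁺ the anode: E°cell = +0.99 − (-0.45) = +1.44 V, n = 3.
Overall: NO₃⁻(aq) + 4 H⁺(aq) + 3 Cr²⁺(aq) → NO(g) + 2 H₂O(l) + 3 Cr³⁺(aq)
Q = P(NO)·[Cr³⁺]^3 / ([NO₃⁻]·[H⁺]^4·[Cr²⁺]^3); log Q = 4.062.
E = E° − (0.0592/n) log Q = +1.44 − (0.0592/3)(4.062) = +1.360 V.

+1.360 V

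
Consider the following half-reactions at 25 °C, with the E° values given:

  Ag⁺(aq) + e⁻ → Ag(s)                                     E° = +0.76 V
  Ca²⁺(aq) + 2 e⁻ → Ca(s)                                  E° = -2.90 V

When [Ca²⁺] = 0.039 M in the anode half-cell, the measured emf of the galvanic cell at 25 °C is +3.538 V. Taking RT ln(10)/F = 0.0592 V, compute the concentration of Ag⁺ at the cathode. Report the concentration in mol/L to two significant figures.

Ag⁺/Ag is the cathode, Ca²⁺/Ca the anode: E°cell = +3.66 V, n = 2.
Overall reaction: 2 Ag⁺(aq) + Ca(s) → 2 Ag(s) + Ca²⁺(aq); Q = [Ca²⁺]^1/[Ag⁺]^2.
From E = E° − (0.0592/n) log Q: log Q = (E° − E)·n/0.0592 = (+3.66 − (+3.538))·2/0.0592 = 4.1216.
So 2·log[Ag⁺] = 1·log(0.039) − log Q = -1.4089 − (4.1216) = -5.5305; log[Ag⁺] = -5.5305 / 2 = -2.7652; [Ag⁺] = 10^(-2.7652) ≈ 0.0017 M.

0.0017 M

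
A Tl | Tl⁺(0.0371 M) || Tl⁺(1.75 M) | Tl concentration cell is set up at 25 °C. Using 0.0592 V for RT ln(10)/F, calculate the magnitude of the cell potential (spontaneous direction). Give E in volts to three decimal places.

+0.099 V

For a concentration cell E°cell = 0. The 1.75 M side is the cathode (reduction is favoured where [Tl⁺] is higher).
With n = 1, E = −(0.0592/1) log([Tl⁺]ₐₙ/[Tl⁺]꜀ₐₜ) = −(0.0592/1) log(0.0371/1.75) = −(0.0592/1)(-1.674) = +0.099 V.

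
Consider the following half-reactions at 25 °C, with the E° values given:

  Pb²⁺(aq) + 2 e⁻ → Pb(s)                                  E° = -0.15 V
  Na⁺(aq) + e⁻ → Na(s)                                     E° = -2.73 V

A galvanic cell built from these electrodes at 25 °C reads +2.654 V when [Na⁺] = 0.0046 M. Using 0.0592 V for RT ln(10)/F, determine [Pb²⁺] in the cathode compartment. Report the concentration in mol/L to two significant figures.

0.0067 M

Pb²⁺/Pb is the cathode, Na⁺/Na the anode: E°cell = +2.58 V, n = 2.
Overall reaction: Pb²⁺(aq) + 2 Na(s) → Pb(s) + 2 Na⁺(aq); Q = [Na⁺]^2/[Pb²⁺]^1.
From E = E° − (0.0592/n) log Q: log Q = (E° − E)·n/0.0592 = (+2.58 − (+2.654))·2/0.0592 = -2.5000.
So 1·log[Pb²⁺] = 2·log(0.0046) − log Q = -4.6745 − (-2.5000) = -2.1745; [Pb²⁺] = 10^(-2.1745) ≈ 0.0067 M.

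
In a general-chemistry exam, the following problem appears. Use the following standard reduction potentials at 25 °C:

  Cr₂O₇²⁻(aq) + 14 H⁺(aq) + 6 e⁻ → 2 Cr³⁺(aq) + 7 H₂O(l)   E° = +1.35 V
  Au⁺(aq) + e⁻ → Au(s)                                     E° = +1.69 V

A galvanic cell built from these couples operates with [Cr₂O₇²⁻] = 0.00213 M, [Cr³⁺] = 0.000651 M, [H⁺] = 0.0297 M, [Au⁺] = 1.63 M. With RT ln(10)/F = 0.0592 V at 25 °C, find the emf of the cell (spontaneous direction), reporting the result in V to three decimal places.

Au⁺/Au is the cathode (higher E°), Cr₂O₇²⁻/Cr³⁺ the anode: E°cell = +1.69 − (+1.35) = +0.34 V, n = 6.
Overall: 6 Au⁺(aq) + 2 Cr³⁺(aq) + 7 H₂O(l) → 6 Au(s) + Cr₂O₇²⁻(aq) + 14 H⁺(aq)
Q = [Cr₂O₇²⁻]·[H⁺]^14 / ([Au⁺]^6·[Cr³⁺]^2); log Q = -18.953.
E = E° − (0.0592/n) log Q = +0.34 − (0.0592/6)(-18.953) = +0.527 V.

+0.527 V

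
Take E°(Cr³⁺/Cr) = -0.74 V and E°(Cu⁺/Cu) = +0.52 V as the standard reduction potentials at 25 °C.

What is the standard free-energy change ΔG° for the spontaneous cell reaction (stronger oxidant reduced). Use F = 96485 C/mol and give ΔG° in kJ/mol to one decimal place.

Cu⁺/Cu (E° = +0.52 V) is the cathode; Cr³⁺/Cr (E° = -0.74 V) is the anode, so E°cell = +1.26 V.
Balancing electrons gives n = 3 (lcm of 1 and 3).
ΔG° = −nFE° = −(3)(96485)(+1.26) = -364,713 J = -364.7 kJ/mol.

-364.7 kJ/mol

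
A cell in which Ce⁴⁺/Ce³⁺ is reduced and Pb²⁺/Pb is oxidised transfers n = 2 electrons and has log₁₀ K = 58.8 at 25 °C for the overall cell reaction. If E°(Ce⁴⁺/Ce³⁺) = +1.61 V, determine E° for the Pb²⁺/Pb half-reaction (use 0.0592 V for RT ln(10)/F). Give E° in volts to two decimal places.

E°cell = (0.0592/n)·log K = (0.0592/2)(58.8) = +1.740 V.
Since Ce⁴⁺/Ce³⁺ is the cathode and Pb²⁺/Pb the anode, E°cell = E°(Ce⁴⁺/Ce³⁺) − E°(Pb²⁺/Pb).
So E°(Pb²⁺/Pb) = E°(Ce⁴⁺/Ce³⁺) − E°cell = (+1.61) − (+1.740) = -0.13 V.

-0.13 V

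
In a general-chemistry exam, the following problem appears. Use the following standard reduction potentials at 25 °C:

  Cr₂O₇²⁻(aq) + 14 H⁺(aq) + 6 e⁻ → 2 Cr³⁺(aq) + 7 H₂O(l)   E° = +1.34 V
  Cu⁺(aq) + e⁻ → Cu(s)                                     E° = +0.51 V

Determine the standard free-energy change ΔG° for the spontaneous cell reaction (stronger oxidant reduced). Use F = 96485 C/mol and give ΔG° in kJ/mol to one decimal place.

Cr₂O₇²⁻/Cr³⁺ (E° = +1.34 V) is the cathode; Cu⁺/Cu (E° = +0.51 V) is the anode, so E°cell = +0.83 V.
Balancing electrons gives n = 6 (lcm of 6 and 1).
ΔG° = −nFE° = −(6)(96485)(+0.83) = -480,495 J = -480.5 kJ/mol.

-480.5 kJ/mol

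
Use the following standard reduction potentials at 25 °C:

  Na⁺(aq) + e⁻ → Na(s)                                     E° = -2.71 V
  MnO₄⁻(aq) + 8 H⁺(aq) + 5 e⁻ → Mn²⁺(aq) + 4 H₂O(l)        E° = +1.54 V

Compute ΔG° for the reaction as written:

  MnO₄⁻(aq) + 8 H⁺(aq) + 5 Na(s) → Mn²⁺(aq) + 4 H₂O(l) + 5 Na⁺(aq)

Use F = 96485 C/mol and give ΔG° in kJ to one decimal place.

-2050.3 kJ

As written, MnO₄⁻/Mn²⁺ is reduced (cathode) and Na⁺/Na is oxidised (anode), so E°cell = (+1.54) − (-2.71) = +4.25 V.
Balancing electrons gives n = 5.
ΔG° = −nFE° = −(5)(96485)(+4.25) = -2,050,306 J = -2050.3 kJ.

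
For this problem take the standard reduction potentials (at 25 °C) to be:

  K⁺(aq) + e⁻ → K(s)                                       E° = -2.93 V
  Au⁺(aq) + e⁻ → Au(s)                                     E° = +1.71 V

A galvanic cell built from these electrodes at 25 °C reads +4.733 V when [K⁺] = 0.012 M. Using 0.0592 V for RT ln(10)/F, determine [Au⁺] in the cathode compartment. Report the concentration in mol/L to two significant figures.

Au⁺/Au is the cathode, K⁺/K the anode: E°cell = +4.64 V, n = 1.
Overall reaction: Au⁺(aq) + K(s) → Au(s) + K⁺(aq); Q = [K⁺]^1/[Au⁺]^1.
From E = E° − (0.0592/n) log Q: log Q = (E° − E)·n/0.0592 = (+4.64 − (+4.733))·1/0.0592 = -1.5709.
So 1·log[Au⁺] = 1·log(0.012) − log Q = -1.9208 − (-1.5709) = -0.3499; [Au⁺] = 10^(-0.3499) ≈ 0.45 M.

0.45 M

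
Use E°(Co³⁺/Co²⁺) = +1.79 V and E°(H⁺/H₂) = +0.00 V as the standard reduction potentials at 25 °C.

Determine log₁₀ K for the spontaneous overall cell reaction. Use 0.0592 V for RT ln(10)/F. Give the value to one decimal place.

60.5

Cathode: Co³⁺/Co²⁺; anode: H⁺/H₂. E°cell = +1.79 V, n = 2.
log K = nE°cell / 0.0592 = (2)(+1.79) / 0.0592 = 60.5.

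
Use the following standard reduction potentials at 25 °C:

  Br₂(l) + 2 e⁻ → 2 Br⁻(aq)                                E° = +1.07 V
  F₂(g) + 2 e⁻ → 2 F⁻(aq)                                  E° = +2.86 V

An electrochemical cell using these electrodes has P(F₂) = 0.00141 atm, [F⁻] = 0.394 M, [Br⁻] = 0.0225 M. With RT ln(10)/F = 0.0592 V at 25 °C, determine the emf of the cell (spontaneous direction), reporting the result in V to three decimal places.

+1.632 V

F₂/F⁻ is the cathode (higher E°), Br₂/Br⁻ the anode: E°cell = +2.86 − (+1.07) = +1.79 V, n = 2.
Overall: F₂(g) + 2 Br⁻(aq) → 2 F⁻(aq) + Br₂(l)
Q = [F⁻]^2 / (P(F₂)·[Br⁻]^2); log Q = 5.337.
E = E° − (0.0592/n) log Q = +1.79 − (0.0592/2)(5.337) = +1.632 V.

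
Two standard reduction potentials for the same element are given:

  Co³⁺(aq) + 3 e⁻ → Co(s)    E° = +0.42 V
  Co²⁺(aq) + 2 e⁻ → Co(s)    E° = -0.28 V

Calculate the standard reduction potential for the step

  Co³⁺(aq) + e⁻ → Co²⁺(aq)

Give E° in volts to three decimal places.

+1.820 V

Sequential free energies add, so n₃E°₃ = n₁E°₁ + n₂E°₂.
With n₃ = 3, and the known step contributing 2×(-0.28) V, the unknown satisfies 1·E° = 3×(+0.42) − 2×(-0.28) = +1.820.
E° = +1.820 / 1 = +1.820 V.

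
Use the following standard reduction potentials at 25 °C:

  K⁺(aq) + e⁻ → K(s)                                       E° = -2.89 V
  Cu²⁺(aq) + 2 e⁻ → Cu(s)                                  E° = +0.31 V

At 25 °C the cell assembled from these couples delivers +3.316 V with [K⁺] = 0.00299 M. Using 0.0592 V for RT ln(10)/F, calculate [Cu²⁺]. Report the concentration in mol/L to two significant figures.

Cu²⁺/Cu is the cathode, K⁺/K the anode: E°cell = +3.20 V, n = 2.
Overall reaction: Cu²⁺(aq) + 2 K(s) → Cu(s) + 2 K⁺(aq); Q = [K⁺]^2/[Cu²⁺]^1.
From E = E° − (0.0592/n) log Q: log Q = (E° − E)·n/0.0592 = (+3.20 − (+3.316))·2/0.0592 = -3.9189.
So 1·log[Cu²⁺] = 2·log(0.00299) − log Q = -5.0487 − (-3.9189) = -1.1298; [Cu²⁺] = 10^(-1.1298) ≈ 0.074 M.

0.074 M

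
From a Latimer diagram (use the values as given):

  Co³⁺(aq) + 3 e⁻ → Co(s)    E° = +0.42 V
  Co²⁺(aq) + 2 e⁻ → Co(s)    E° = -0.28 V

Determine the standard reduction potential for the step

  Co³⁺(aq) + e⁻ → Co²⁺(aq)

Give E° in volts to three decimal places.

+1.820 V

Sequential free energies add, so n₃E°₃ = n₁E°₁ + n₂E°₂.
With n₃ = 3, and the known step contributing 2×(-0.28) V, the unknown satisfies 1·E° = 3×(+0.42) − 2×(-0.28) = +1.820.
E° = +1.820 / 1 = +1.820 V.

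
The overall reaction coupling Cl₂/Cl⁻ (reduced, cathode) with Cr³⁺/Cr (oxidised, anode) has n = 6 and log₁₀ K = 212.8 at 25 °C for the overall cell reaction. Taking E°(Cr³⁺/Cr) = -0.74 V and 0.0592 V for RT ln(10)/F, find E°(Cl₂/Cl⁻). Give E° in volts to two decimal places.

+1.36 V

E°cell = (0.0592/n)·log K = (0.0592/6)(212.8) = +2.100 V.
Since Cl₂/Cl⁻ is the cathode and Cr³⁺/Cr the anode, E°cell = E°(Cl₂/Cl⁻) − E°(Cr³⁺/Cr).
So E°(Cl₂/Cl⁻) = E°cell + E°(Cr³⁺/Cr) = +2.100 + (-0.74) = +1.36 V.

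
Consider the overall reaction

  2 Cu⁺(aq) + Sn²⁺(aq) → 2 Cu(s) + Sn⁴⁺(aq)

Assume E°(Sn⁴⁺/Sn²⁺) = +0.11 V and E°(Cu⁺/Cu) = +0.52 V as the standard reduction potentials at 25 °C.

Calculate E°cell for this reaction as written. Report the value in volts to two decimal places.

+0.41 V

The Cu⁺/Cu couple has the higher reduction potential, so it is the cathode; Sn⁴⁺/Sn²⁺ is oxidised at the anode.
E°cell = E°(cathode) − E°(anode) = (+0.52) − (+0.11) = +0.41 V.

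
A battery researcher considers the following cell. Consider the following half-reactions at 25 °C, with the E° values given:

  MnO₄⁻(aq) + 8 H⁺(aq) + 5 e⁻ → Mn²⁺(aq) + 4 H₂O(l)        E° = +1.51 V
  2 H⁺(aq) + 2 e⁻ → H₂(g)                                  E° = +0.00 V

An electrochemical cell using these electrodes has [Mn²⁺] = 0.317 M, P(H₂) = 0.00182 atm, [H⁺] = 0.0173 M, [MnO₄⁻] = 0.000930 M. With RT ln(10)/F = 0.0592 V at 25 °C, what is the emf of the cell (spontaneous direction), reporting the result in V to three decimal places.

+1.336 V

MnO₄⁻/Mn²⁺ is the cathode (higher E°), H⁺/H₂ the anode: E°cell = +1.51 − (+0.00) = +1.51 V, n = 10.
Overall: 2 MnO₄⁻(aq) + 6 H⁺(aq) + 5 H₂(g) → 2 Mn²⁺(aq) + 8 H₂O(l)
Q = [Mn²⁺]^2 / ([MnO₄⁻]^2·[H⁺]^6·P(H₂)^5); log Q = 29.337.
E = E° − (0.0592/n) log Q = +1.51 − (0.0592/10)(29.337) = +1.336 V.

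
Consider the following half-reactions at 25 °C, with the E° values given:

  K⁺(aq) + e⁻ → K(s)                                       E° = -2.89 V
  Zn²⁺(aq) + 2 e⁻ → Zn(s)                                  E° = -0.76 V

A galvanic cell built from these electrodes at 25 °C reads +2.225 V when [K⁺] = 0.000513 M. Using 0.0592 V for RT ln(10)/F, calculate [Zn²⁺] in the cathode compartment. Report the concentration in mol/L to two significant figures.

Zn²⁺/Zn is the cathode, K⁺/K the anode: E°cell = +2.13 V, n = 2.
Overall reaction: Zn²⁺(aq) + 2 K(s) → Zn(s) + 2 K⁺(aq); Q = [K⁺]^2/[Zn²⁺]^1.
From E = E° − (0.0592/n) log Q: log Q = (E° − E)·n/0.0592 = (+2.13 − (+2.225))·2/0.0592 = -3.2095.
So 1·log[Zn²⁺] = 2·log(0.000513) − log Q = -6.5798 − (-3.2095) = -3.3703; [Zn²⁺] = 10^(-3.3703) ≈ 0.00043 M.

0.00043 M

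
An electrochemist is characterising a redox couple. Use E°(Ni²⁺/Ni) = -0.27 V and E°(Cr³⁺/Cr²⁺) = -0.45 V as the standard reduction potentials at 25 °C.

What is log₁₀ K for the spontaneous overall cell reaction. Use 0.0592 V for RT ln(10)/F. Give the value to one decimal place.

6.1

Cathode: Ni²⁺/Ni; anode: Cr³⁺/Cr²⁺. E°cell = +0.18 V, n = 2.
log K = nE°cell / 0.0592 = (2)(+0.18) / 0.0592 = 6.1.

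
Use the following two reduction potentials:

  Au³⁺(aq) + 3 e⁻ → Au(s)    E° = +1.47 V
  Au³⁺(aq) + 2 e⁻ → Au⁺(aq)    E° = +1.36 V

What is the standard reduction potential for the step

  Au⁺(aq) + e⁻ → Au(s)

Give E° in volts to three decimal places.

+1.690 V

Sequential free energies add, so n₃E°₃ = n₁E°₁ + n₂E°₂.
With n₃ = 3, and the known step contributing 2×(+1.36) V, the unknown satisfies 1·E° = 3×(+1.47) − 2×(+1.36) = +1.690.
E° = +1.690 / 1 = +1.690 V.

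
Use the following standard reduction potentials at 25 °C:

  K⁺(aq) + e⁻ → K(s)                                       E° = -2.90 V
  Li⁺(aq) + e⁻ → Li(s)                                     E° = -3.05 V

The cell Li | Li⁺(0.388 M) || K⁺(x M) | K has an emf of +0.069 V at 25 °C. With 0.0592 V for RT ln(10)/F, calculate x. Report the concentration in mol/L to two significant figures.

K⁺/K is the cathode, Li⁺/Li the anode: E°cell = +0.15 V, n = 1.
Overall reaction: K⁺(aq) + Li(s) → K(s) + Li⁺(aq); Q = [Li⁺]^1/[K⁺]^1.
From E = E° − (0.0592/n) log Q: log Q = (E° − E)·n/0.0592 = (+0.15 − (+0.069))·1/0.0592 = 1.3682.
So 1·log[K⁺] = 1·log(0.388) − log Q = -0.4112 − (1.3682) = -1.7794; [K⁺] = 10^(-1.7794) ≈ 0.017 M.

0.017 M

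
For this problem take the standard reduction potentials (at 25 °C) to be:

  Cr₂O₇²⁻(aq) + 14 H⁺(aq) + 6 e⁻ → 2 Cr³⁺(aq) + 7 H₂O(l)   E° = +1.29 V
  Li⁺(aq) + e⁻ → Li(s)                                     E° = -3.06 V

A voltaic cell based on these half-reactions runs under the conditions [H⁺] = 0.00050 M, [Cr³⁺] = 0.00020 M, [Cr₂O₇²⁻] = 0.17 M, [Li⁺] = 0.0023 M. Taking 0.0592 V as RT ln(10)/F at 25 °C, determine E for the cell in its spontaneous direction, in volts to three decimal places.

+4.116 V

Cr₂O₇²⁻/Cr³⁺ is the cathode (higher E°), Li⁺/Li the anode: E°cell = +1.29 − (-3.06) = +4.35 V, n = 6.
Overall: Cr₂O₇²⁻(aq) + 14 H⁺(aq) + 6 Li(s) → 2 Cr³⁺(aq) + 7 H₂O(l) + 6 Li⁺(aq)
Q = [Cr³⁺]^2·[Li⁺]^6 / ([Cr₂O₇²⁻]·[H⁺]^14); log Q = 23.756.
E = E° − (0.0592/n) log Q = +4.35 − (0.0592/6)(23.756) = +4.116 V.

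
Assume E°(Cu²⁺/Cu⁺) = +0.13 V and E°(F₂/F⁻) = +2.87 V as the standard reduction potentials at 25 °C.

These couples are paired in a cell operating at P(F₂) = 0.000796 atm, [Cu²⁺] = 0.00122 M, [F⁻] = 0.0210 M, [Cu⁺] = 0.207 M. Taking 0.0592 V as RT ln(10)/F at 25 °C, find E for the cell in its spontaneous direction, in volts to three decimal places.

F₂/F⁻ is the cathode (higher E°), Cu²⁺/Cu⁺ the anode: E°cell = +2.87 − (+0.13) = +2.74 V, n = 2.
Overall: F₂(g) + 2 Cu⁺(aq) → 2 F⁻(aq) + 2 Cu²⁺(aq)
Q = [F⁻]^2·[Cu²⁺]^2 / (P(F₂)·[Cu⁺]^2); log Q = -4.716.
E = E° − (0.0592/n) log Q = +2.74 − (0.0592/2)(-4.716) = +2.880 V.

+2.880 V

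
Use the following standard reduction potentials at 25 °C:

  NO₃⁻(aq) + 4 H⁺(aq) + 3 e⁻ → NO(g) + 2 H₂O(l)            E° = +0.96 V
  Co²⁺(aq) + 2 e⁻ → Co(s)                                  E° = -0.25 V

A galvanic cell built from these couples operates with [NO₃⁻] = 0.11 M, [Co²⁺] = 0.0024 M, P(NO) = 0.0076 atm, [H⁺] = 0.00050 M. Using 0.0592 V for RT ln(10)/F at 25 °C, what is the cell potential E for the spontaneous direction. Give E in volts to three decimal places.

+1.050 V

NO₃⁻/NO is the cathode (higher E°), Co²⁺/Co the anode: E°cell = +0.96 − (-0.25) = +1.21 V, n = 6.
Overall: 2 NO₃⁻(aq) + 8 H⁺(aq) + 3 Co(s) → 2 NO(g) + 4 H₂O(l) + 3 Co²⁺(aq)
Q = P(NO)^2·[Co²⁺]^3 / ([NO₃⁻]^2·[H⁺]^8); log Q = 16.228.
E = E° − (0.0592/n) log Q = +1.21 − (0.0592/6)(16.228) = +1.050 V.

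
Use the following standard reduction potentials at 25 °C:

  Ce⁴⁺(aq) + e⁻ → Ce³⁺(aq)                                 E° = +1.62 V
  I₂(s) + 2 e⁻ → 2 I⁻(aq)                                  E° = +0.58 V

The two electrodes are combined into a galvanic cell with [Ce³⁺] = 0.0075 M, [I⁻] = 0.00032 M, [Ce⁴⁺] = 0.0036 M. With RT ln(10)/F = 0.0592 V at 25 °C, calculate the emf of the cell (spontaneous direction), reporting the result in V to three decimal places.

+0.814 V

Ce⁴⁺/Ce³⁺ is the cathode (higher E°), I₂/I⁻ the anode: E°cell = +1.62 − (+0.58) = +1.04 V, n = 2.
Overall: 2 Ce⁴⁺(aq) + 2 I⁻(aq) → 2 Ce³⁺(aq) + I₂(s)
Q = [Ce³⁺]^2 / ([Ce⁴⁺]^2·[I⁻]^2); log Q = 7.627.
E = E° − (0.0592/n) log Q = +1.04 − (0.0592/2)(7.627) = +0.814 V.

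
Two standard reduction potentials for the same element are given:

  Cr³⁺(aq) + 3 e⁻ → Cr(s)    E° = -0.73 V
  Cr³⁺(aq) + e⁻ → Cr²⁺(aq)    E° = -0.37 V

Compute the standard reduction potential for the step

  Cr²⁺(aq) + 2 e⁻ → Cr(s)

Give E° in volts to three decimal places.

Sequential free energies add, so n₃E°₃ = n₁E°₁ + n₂E°₂.
With n₃ = 3, and the known step contributing 1×(-0.37) V, the unknown satisfies 2·E° = 3×(-0.73) − 1×(-0.37) = -1.820.
E° = -1.820 / 2 = -0.910 V.

-0.910 V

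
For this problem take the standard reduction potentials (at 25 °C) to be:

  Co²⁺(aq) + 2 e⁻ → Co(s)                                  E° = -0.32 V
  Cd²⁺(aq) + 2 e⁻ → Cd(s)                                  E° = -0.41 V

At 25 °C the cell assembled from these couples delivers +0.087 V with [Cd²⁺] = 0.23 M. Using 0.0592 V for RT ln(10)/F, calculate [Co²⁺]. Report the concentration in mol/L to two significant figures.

Co²⁺/Co is the cathode, Cd²⁺/Cd the anode: E°cell = +0.09 V, n = 2.
Overall reaction: Co²⁺(aq) + Cd(s) → Co(s) + Cd²⁺(aq); Q = [Cd²⁺]^1/[Co²⁺]^1.
From E = E° − (0.0592/n) log Q: log Q = (E° − E)·n/0.0592 = (+0.09 − (+0.087))·2/0.0592 = 0.1014.
So 1·log[Co²⁺] = 1·log(0.23) − log Q = -0.6383 − (0.1014) = -0.7397; [Co²⁺] = 10^(-0.7397) ≈ 0.18 M.

0.18 M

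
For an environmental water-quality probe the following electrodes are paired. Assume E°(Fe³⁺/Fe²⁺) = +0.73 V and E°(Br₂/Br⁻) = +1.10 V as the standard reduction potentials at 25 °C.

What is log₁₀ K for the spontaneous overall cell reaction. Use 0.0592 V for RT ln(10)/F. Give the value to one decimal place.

Cathode: Br₂/Br⁻; anode: Fe³⁺/Fe²⁺. E°cell = +0.37 V, n = 2.
log K = nE°cell / 0.0592 = (2)(+0.37) / 0.0592 = 12.5.

12.5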